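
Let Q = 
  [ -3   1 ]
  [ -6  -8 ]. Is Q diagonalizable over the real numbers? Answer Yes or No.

Yes

Characteristic polynomial: p(r) = r^2 + 11r + 30 = (r + 5)(r + 6).
All 2 eigenvalues are distinct, so Q is diagonalizable.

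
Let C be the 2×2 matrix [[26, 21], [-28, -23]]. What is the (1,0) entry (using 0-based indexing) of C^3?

Characteristic polynomial: r^2 - 3r - 10 = (r - 5)(r + 2), so the eigenvalues are -2, 5.
r=-2: eigenvector (-3, 4).
r=5: eigenvector (1, -1).
P = [[-3, 1], [4, -1]], D = diag(-2, 5), P⁻¹ = [[1, 1], [4, 3]].
C³ = P·diag(-8, 125)·P⁻¹ = [[524, 399], [-532, -407]].
The requested entry is -532.

-532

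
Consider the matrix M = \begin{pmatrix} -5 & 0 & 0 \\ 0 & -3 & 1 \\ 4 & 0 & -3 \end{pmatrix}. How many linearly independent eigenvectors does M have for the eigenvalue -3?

M + 3I = [[-2, 0, 0], [0, 0, 1], [4, 0, 0]].
This matrix has rank 2, so its null space has dimension 3 − 2 = 1.

1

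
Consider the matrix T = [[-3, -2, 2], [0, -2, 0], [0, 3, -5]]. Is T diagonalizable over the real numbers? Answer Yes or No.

Yes

Characteristic polynomial: p(μ) = μ^3 + 10μ^2 + 31μ + 30 = (μ + 2)(μ + 3)(μ + 5).
All 3 eigenvalues are distinct, so T is diagonalizable.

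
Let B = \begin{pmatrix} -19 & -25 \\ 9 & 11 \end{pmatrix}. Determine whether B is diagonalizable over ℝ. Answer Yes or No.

Characteristic polynomial: p(s) = s^2 + 8s + 16 = (s + 4)^2.
s = -4 has algebraic multiplicity 2; rank(B + 4I) = 1, so geometric multiplicity = 1.
Geometric multiplicity < algebraic multiplicity, so B is not diagonalizable.

No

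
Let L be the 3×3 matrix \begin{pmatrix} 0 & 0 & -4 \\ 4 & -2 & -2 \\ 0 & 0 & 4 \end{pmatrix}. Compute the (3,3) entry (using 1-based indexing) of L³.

64

Characteristic polynomial: μ^3 - 2μ^2 - 8μ = μ(μ - 4)(μ + 2), so the eigenvalues are -2, 0, 4.
μ=0: eigenvector (1, 2, 0).
μ=-2: eigenvector (0, 1, 0).
μ=4: eigenvector (-1, -1, 1).
P = [[1, 0, -1], [2, 1, -1], [0, 0, 1]], D = diag(0, -2, 4), P⁻¹ = [[1, 0, 1], [-2, 1, -1], [0, 0, 1]].
L³ = P·diag(0, -8, 64)·P⁻¹ = [[0, 0, -64], [16, -8, -56], [0, 0, 64]].
The requested entry is 64.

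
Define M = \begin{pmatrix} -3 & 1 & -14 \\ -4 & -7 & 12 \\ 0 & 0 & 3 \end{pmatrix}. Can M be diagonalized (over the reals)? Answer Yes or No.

Characteristic polynomial: p(t) = t^3 + 7t^2 - 5t - 75 = (t - 3)(t + 5)^2.
t = -5 has algebraic multiplicity 2; rank(M + 5I) = 2, so geometric multiplicity = 1.
Geometric multiplicity < algebraic multiplicity, so M is not diagonalizable.

No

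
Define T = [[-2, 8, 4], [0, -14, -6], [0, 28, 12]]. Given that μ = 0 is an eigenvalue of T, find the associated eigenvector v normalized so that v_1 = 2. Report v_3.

7

T = [[-2, 8, 4], [0, -14, -6], [0, 28, 12]].
Solving (T)v = 0 gives the eigenspace spanned by (2, -3, 7).
With v_1 = 2, v = (2, -3, 7), so v_3 = 7.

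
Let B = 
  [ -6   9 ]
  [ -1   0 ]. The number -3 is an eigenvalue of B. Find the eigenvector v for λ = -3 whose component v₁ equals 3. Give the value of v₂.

B + 3I = [[-3, 9], [-1, 3]].
Solving (B + 3I)v = 0 gives the eigenspace spanned by (3, 1).
With v₁ = 3, v = (3, 1), so v₂ = 1.

1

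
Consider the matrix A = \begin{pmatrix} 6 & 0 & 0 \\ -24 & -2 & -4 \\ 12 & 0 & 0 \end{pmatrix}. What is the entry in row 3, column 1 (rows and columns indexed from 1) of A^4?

Characteristic polynomial: r^3 - 4r^2 - 12r = r(r - 6)(r + 2), so the eigenvalues are -2, 0, 6.
r=6: eigenvector (1, -4, 2).
r=0: eigenvector (0, 2, -1).
r=-2: eigenvector (0, 1, 0).
P = [[1, 0, 0], [-4, 2, 1], [2, -1, 0]], D = diag(6, 0, -2), P⁻¹ = [[1, 0, 0], [2, 0, -1], [0, 1, 2]].
A⁴ = P·diag(1296, 0, 16)·P⁻¹ = [[1296, 0, 0], [-5184, 16, 32], [2592, 0, 0]].
The requested entry is 2592.

2592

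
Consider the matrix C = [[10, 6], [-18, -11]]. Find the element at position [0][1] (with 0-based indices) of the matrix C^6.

Characteristic polynomial: s^2 + s - 2 = (s - 1)(s + 2), so the eigenvalues are -2, 1.
s=1: eigenvector (-2, 3).
s=-2: eigenvector (-1, 2).
P = [[-2, -1], [3, 2]], D = diag(1, -2), P⁻¹ = [[-2, -1], [3, 2]].
C⁶ = P·diag(1, 64)·P⁻¹ = [[-188, -126], [378, 253]].
The requested entry is -126.

-126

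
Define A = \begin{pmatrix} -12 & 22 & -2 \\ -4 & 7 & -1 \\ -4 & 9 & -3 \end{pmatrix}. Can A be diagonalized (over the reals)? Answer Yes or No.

No

Characteristic polynomial: p(μ) = μ^3 + 8μ^2 + 20μ + 16 = (μ + 2)^2(μ + 4).
μ = -2 has algebraic multiplicity 2; rank(A + 2I) = 2, so geometric multiplicity = 1.
Geometric multiplicity < algebraic multiplicity, so A is not diagonalizable.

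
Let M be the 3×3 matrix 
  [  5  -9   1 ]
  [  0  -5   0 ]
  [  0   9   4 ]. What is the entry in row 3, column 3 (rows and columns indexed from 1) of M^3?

64

Characteristic polynomial: μ^3 - 4μ^2 - 25μ + 100 = (μ - 5)(μ - 4)(μ + 5), so the eigenvalues are -5, 4, 5.
μ=4: eigenvector (-1, 0, 1).
μ=-5: eigenvector (1, 1, -1).
μ=5: eigenvector (1, 0, 0).
P = [[-1, 1, 1], [0, 1, 0], [1, -1, 0]], D = diag(4, -5, 5), P⁻¹ = [[0, 1, 1], [0, 1, 0], [1, 0, 1]].
M³ = P·diag(64, -125, 125)·P⁻¹ = [[125, -189, 61], [0, -125, 0], [0, 189, 64]].
The requested entry is 64.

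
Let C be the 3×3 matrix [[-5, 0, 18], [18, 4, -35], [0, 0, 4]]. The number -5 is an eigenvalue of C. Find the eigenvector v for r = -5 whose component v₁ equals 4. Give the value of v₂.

-8

C + 5I = [[0, 0, 18], [18, 9, -35], [0, 0, 9]].
Solving (C + 5I)v = 0 gives the eigenspace spanned by (4, -8, 0).
With v₁ = 4, v = (4, -8, 0), so v₂ = -8.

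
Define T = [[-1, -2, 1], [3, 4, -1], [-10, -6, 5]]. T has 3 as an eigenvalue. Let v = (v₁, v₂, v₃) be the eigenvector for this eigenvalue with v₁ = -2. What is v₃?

-4

T − 3I = [[-4, -2, 1], [3, 1, -1], [-10, -6, 2]].
Solving (T − 3I)v = 0 gives the eigenspace spanned by (-2, 2, -4).
With v₁ = -2, v = (-2, 2, -4), so v₃ = -4.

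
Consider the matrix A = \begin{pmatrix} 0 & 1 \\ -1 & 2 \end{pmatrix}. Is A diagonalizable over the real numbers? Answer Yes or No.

Characteristic polynomial: p(t) = t^2 - 2t + 1 = (t - 1)^2.
t = 1 has algebraic multiplicity 2; rank(A − 1I) = 1, so geometric multiplicity = 1.
Geometric multiplicity < algebraic multiplicity, so A is not diagonalizable.

No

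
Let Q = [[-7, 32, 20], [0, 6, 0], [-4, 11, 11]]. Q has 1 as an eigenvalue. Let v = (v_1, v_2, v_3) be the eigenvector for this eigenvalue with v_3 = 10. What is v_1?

Q − 1I = [[-8, 32, 20], [0, 5, 0], [-4, 11, 10]].
Solving (Q − 1I)v = 0 gives the eigenspace spanned by (25, 0, 10).
With v_3 = 10, v = (25, 0, 10), so v_1 = 25.

25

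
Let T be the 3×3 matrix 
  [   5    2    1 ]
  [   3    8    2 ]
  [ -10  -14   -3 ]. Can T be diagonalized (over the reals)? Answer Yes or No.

Characteristic polynomial: p(s) = s^3 - 10s^2 + 33s - 36 = (s - 4)(s - 3)^2.
s = 3 has algebraic multiplicity 2; rank(T − 3I) = 2, so geometric multiplicity = 1.
Geometric multiplicity < algebraic multiplicity, so T is not diagonalizable.

No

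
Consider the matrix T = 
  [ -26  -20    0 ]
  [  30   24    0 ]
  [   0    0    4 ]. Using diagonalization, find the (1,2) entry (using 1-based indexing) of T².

40

Characteristic polynomial: λ^3 - 2λ^2 - 32λ + 96 = (λ - 4)^2(λ + 6), so the eigenvalues are -6, 4, 4.
λ=-6: eigenvector (1, -1, 0).
λ=4: eigenvector (0, 0, 1).
λ=4: eigenvector (-2, 3, 0).
P = [[1, 0, -2], [-1, 0, 3], [0, 1, 0]], D = diag(-6, 4, 4), P⁻¹ = [[3, 2, 0], [0, 0, 1], [1, 1, 0]].
T² = P·diag(36, 16, 16)·P⁻¹ = [[76, 40, 0], [-60, -24, 0], [0, 0, 16]].
The requested entry is 40.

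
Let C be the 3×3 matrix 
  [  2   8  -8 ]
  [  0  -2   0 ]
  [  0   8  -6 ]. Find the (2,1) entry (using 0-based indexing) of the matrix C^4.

-2560

Characteristic polynomial: μ^3 + 6μ^2 - 4μ - 24 = (μ - 2)(μ + 2)(μ + 6), so the eigenvalues are -6, -2, 2.
μ=2: eigenvector (1, 0, 0).
μ=-2: eigenvector (2, 1, 2).
μ=-6: eigenvector (1, 0, 1).
P = [[1, 2, 1], [0, 1, 0], [0, 2, 1]], D = diag(2, -2, -6), P⁻¹ = [[1, 0, -1], [0, 1, 0], [0, -2, 1]].
C⁴ = P·diag(16, 16, 1296)·P⁻¹ = [[16, -2560, 1280], [0, 16, 0], [0, -2560, 1296]].
The requested entry is -2560.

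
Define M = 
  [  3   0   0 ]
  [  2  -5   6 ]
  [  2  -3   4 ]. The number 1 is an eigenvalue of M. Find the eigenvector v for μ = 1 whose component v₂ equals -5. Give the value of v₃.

-5

M − 1I = [[2, 0, 0], [2, -6, 6], [2, -3, 3]].
Solving (M − 1I)v = 0 gives the eigenspace spanned by (0, -5, -5).
With v₂ = -5, v = (0, -5, -5), so v₃ = -5.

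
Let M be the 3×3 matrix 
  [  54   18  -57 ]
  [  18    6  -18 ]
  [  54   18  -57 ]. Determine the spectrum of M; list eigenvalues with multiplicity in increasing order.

-3, 0, 6

Characteristic polynomial: p(μ) = μ^3 - 3μ^2 - 18μ = μ(μ - 6)(μ + 3).
Roots (with multiplicity): -3, 0, 6.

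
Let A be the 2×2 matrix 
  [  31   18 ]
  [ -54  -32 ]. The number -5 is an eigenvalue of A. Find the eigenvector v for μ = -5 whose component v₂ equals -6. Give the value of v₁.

3

A + 5I = [[36, 18], [-54, -27]].
Solving (A + 5I)v = 0 gives the eigenspace spanned by (3, -6).
With v₂ = -6, v = (3, -6), so v₁ = 3.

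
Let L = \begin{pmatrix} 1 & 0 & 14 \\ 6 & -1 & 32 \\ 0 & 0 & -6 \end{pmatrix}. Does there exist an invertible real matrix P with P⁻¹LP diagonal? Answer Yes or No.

Yes

Characteristic polynomial: p(t) = t^3 + 6t^2 - t - 6 = (t - 1)(t + 1)(t + 6).
All 3 eigenvalues are distinct, so L is diagonalizable.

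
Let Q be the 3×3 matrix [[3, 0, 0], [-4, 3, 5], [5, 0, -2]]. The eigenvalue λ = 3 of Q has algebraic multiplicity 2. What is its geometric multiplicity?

1

Q − 3I = [[0, 0, 0], [-4, 0, 5], [5, 0, -5]].
This matrix has rank 2, so its null space has dimension 3 − 2 = 1.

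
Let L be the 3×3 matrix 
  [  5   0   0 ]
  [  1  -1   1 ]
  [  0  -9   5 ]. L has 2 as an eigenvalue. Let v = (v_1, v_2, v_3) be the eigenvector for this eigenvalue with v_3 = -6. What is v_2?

-2

L − 2I = [[3, 0, 0], [1, -3, 1], [0, -9, 3]].
Solving (L − 2I)v = 0 gives the eigenspace spanned by (0, -2, -6).
With v_3 = -6, v = (0, -2, -6), so v_2 = -2.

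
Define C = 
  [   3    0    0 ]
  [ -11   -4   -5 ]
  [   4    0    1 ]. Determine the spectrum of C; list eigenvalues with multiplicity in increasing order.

Characteristic polynomial: p(s) = s^3 - 13s + 12 = (s - 3)(s - 1)(s + 4).
Roots (with multiplicity): -4, 1, 3.

-4, 1, 3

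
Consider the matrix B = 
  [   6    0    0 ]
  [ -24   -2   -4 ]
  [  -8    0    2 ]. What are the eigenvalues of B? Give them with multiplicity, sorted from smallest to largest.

Characteristic polynomial: p(t) = t^3 - 6t^2 - 4t + 24 = (t - 6)(t - 2)(t + 2).
Roots (with multiplicity): -2, 2, 6.

-2, 2, 6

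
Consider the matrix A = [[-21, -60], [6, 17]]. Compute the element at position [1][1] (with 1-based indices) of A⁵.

-2421

Characteristic polynomial: r^2 + 4r + 3 = (r + 1)(r + 3), so the eigenvalues are -3, -1.
r=-1: eigenvector (-3, 1).
r=-3: eigenvector (10, -3).
P = [[-3, 10], [1, -3]], D = diag(-1, -3), P⁻¹ = [[3, 10], [1, 3]].
A⁵ = P·diag(-1, -243)·P⁻¹ = [[-2421, -7260], [726, 2177]].
The requested entry is -2421.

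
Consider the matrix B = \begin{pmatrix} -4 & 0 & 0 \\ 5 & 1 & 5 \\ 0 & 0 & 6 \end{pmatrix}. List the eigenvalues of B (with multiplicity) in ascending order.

-4, 1, 6

Characteristic polynomial: p(r) = r^3 - 3r^2 - 22r + 24 = (r - 6)(r - 1)(r + 4).
Roots (with multiplicity): -4, 1, 6.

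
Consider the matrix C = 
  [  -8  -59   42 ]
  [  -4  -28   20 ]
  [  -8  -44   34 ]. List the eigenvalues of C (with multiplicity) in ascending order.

Characteristic polynomial: p(t) = t^3 + 2t^2 - 20t + 24 = (t - 2)^2(t + 6).
Roots (with multiplicity): -6, 2, 2.

-6, 2, 2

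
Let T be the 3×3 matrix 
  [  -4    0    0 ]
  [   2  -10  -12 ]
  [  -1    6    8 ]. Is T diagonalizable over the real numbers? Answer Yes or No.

Characteristic polynomial: p(r) = r^3 + 6r^2 - 32 = (r - 2)(r + 4)^2.
r = -4 has algebraic multiplicity 2; rank(T + 4I) = 2, so geometric multiplicity = 1.
Geometric multiplicity < algebraic multiplicity, so T is not diagonalizable.

No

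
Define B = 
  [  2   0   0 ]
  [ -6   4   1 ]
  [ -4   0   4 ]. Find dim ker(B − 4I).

1

B − 4I = [[-2, 0, 0], [-6, 0, 1], [-4, 0, 0]].
This matrix has rank 2, so its null space has dimension 3 − 2 = 1.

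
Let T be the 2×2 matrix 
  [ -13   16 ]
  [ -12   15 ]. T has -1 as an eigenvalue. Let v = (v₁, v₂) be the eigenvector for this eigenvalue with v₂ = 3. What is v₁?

4

T + 1I = [[-12, 16], [-12, 16]].
Solving (T + 1I)v = 0 gives the eigenspace spanned by (4, 3).
With v₂ = 3, v = (4, 3), so v₁ = 4.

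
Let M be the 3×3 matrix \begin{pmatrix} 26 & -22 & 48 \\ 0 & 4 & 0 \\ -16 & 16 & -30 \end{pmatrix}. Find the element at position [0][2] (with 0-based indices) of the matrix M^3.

Characteristic polynomial: t^3 - 28t + 48 = (t - 4)(t - 2)(t + 6), so the eigenvalues are -6, 2, 4.
t=-6: eigenvector (-3, 0, 2).
t=4: eigenvector (1, 1, 0).
t=2: eigenvector (-2, 0, 1).
P = [[-3, 1, -2], [0, 1, 0], [2, 0, 1]], D = diag(-6, 4, 2), P⁻¹ = [[1, -1, 2], [0, 1, 0], [-2, 2, -3]].
M³ = P·diag(-216, 64, 8)·P⁻¹ = [[680, -616, 1344], [0, 64, 0], [-448, 448, -888]].
The requested entry is 1344.

1344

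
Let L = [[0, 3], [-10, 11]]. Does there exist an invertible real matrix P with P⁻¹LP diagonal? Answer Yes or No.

Characteristic polynomial: p(s) = s^2 - 11s + 30 = (s - 6)(s - 5).
All 2 eigenvalues are distinct, so L is diagonalizable.

Yes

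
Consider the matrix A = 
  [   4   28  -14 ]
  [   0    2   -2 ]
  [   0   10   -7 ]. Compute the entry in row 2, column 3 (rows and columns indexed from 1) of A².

Characteristic polynomial: μ^3 + μ^2 - 14μ - 24 = (μ - 4)(μ + 2)(μ + 3), so the eigenvalues are -3, -2, 4.
μ=4: eigenvector (1, 0, 0).
μ=-2: eigenvector (0, 1, 2).
μ=-3: eigenvector (2, 2, 5).
P = [[1, 0, 2], [0, 1, 2], [0, 2, 5]], D = diag(4, -2, -3), P⁻¹ = [[1, 4, -2], [0, 5, -2], [0, -2, 1]].
A² = P·diag(16, 4, 9)·P⁻¹ = [[16, 28, -14], [0, -16, 10], [0, -50, 29]].
The requested entry is 10.

10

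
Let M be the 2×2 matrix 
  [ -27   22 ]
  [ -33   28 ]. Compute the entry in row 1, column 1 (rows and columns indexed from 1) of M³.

-807

Characteristic polynomial: s^2 - s - 30 = (s - 6)(s + 5), so the eigenvalues are -5, 6.
s=6: eigenvector (-2, -3).
s=-5: eigenvector (1, 1).
P = [[-2, 1], [-3, 1]], D = diag(6, -5), P⁻¹ = [[1, -1], [3, -2]].
M³ = P·diag(216, -125)·P⁻¹ = [[-807, 682], [-1023, 898]].
The requested entry is -807.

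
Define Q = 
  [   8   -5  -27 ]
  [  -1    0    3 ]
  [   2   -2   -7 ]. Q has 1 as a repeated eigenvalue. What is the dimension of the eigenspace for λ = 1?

Q − 1I = [[7, -5, -27], [-1, -1, 3], [2, -2, -8]].
This matrix has rank 2, so its null space has dimension 3 − 2 = 1.

1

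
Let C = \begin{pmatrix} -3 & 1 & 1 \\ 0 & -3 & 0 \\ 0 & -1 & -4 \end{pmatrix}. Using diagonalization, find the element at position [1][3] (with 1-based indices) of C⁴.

-175

Characteristic polynomial: r^3 + 10r^2 + 33r + 36 = (r + 3)^2(r + 4), so the eigenvalues are -4, -3, -3.
r=-3: eigenvector (1, -2, 2).
r=-3: eigenvector (0, 1, -1).
r=-4: eigenvector (-1, 0, 1).
P = [[1, 0, -1], [-2, 1, 0], [2, -1, 1]], D = diag(-3, -3, -4), P⁻¹ = [[1, 1, 1], [2, 3, 2], [0, 1, 1]].
C⁴ = P·diag(81, 81, 256)·P⁻¹ = [[81, -175, -175], [0, 81, 0], [0, 175, 256]].
The requested entry is -175.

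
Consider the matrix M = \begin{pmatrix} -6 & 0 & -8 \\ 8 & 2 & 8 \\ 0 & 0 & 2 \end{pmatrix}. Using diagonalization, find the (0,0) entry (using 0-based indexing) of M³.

-216

Characteristic polynomial: λ^3 + 2λ^2 - 20λ + 24 = (λ - 2)^2(λ + 6), so the eigenvalues are -6, 2, 2.
λ=-6: eigenvector (1, -1, 0).
λ=2: eigenvector (-2, 1, 2).
λ=2: eigenvector (-1, 0, 1).
P = [[1, -2, -1], [-1, 1, 0], [0, 2, 1]], D = diag(-6, 2, 2), P⁻¹ = [[1, 0, 1], [1, 1, 1], [-2, -2, -1]].
M³ = P·diag(-216, 8, 8)·P⁻¹ = [[-216, 0, -224], [224, 8, 224], [0, 0, 8]].
The requested entry is -216.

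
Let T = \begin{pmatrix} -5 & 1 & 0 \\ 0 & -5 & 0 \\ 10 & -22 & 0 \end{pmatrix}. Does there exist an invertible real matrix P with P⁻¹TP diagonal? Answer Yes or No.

No

Characteristic polynomial: p(s) = s^3 + 10s^2 + 25s = s(s + 5)^2.
s = -5 has algebraic multiplicity 2; rank(T + 5I) = 2, so geometric multiplicity = 1.
Geometric multiplicity < algebraic multiplicity, so T is not diagonalizable.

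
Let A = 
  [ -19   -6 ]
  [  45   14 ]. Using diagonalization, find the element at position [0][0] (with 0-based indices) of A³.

Characteristic polynomial: s^2 + 5s + 4 = (s + 1)(s + 4), so the eigenvalues are -4, -1.
s=-1: eigenvector (1, -3).
s=-4: eigenvector (2, -5).
P = [[1, 2], [-3, -5]], D = diag(-1, -4), P⁻¹ = [[-5, -2], [3, 1]].
A³ = P·diag(-1, -64)·P⁻¹ = [[-379, -126], [945, 314]].
The requested entry is -379.

-379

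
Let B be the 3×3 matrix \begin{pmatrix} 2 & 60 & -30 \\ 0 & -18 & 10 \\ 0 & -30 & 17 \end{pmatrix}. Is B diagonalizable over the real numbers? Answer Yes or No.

Yes

Characteristic polynomial: p(s) = s^3 - s^2 - 8s + 12 = (s - 2)^2(s + 3).
s = 2 has algebraic multiplicity 2; rank(B − 2I) = 1, so geometric multiplicity = 2.
Every eigenvalue has geometric = algebraic multiplicity, so B is diagonalizable.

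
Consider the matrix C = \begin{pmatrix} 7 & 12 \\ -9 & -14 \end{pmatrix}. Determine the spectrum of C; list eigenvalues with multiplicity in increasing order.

-5, -2

Characteristic polynomial: p(μ) = μ^2 + 7μ + 10 = (μ + 2)(μ + 5).
Roots (with multiplicity): -5, -2.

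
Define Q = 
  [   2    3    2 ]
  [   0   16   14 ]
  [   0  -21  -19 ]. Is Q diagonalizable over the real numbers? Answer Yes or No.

Characteristic polynomial: p(λ) = λ^3 + λ^2 - 16λ + 20 = (λ - 2)^2(λ + 5).
λ = 2 has algebraic multiplicity 2; rank(Q − 2I) = 2, so geometric multiplicity = 1.
Geometric multiplicity < algebraic multiplicity, so Q is not diagonalizable.

No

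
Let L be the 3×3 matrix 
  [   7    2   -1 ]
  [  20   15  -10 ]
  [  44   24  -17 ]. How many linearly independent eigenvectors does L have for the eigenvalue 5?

L − 5I = [[2, 2, -1], [20, 10, -10], [44, 24, -22]].
This matrix has rank 2, so its null space has dimension 3 − 2 = 1.

1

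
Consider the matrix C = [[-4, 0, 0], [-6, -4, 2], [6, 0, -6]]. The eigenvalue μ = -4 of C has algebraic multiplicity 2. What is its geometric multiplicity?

2

C + 4I = [[0, 0, 0], [-6, 0, 2], [6, 0, -2]].
This matrix has rank 1, so its null space has dimension 3 − 1 = 2.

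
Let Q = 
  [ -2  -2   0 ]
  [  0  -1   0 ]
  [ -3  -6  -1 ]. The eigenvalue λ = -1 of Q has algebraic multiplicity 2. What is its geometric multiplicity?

Q + 1I = [[-1, -2, 0], [0, 0, 0], [-3, -6, 0]].
This matrix has rank 1, so its null space has dimension 3 − 1 = 2.

2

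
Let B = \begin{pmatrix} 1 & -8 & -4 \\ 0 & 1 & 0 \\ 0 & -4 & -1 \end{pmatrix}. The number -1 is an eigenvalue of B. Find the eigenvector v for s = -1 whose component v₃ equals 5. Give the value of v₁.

B + 1I = [[2, -8, -4], [0, 2, 0], [0, -4, 0]].
Solving (B + 1I)v = 0 gives the eigenspace spanned by (10, 0, 5).
With v₃ = 5, v = (10, 0, 5), so v₁ = 10.

10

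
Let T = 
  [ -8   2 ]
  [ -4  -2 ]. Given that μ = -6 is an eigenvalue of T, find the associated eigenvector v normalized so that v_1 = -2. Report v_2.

-2

T + 6I = [[-2, 2], [-4, 4]].
Solving (T + 6I)v = 0 gives the eigenspace spanned by (-2, -2).
With v_1 = -2, v = (-2, -2), so v_2 = -2.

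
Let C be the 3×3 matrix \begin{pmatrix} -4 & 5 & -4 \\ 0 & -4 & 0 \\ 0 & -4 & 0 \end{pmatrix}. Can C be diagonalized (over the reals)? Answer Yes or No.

Characteristic polynomial: p(r) = r^3 + 8r^2 + 16r = r(r + 4)^2.
r = -4 has algebraic multiplicity 2; rank(C + 4I) = 2, so geometric multiplicity = 1.
Geometric multiplicity < algebraic multiplicity, so C is not diagonalizable.

No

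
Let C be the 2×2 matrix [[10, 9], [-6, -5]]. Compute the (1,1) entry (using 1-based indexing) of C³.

Characteristic polynomial: λ^2 - 5λ + 4 = (λ - 4)(λ - 1), so the eigenvalues are 1, 4.
λ=1: eigenvector (1, -1).
λ=4: eigenvector (3, -2).
P = [[1, 3], [-1, -2]], D = diag(1, 4), P⁻¹ = [[-2, -3], [1, 1]].
C³ = P·diag(1, 64)·P⁻¹ = [[190, 189], [-126, -125]].
The requested entry is 190.

190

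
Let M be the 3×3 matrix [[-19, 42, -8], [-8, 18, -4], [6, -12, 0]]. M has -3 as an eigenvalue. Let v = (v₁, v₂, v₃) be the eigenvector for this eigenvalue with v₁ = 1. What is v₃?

-2

M + 3I = [[-16, 42, -8], [-8, 21, -4], [6, -12, 3]].
Solving (M + 3I)v = 0 gives the eigenspace spanned by (1, 0, -2).
With v₁ = 1, v = (1, 0, -2), so v₃ = -2.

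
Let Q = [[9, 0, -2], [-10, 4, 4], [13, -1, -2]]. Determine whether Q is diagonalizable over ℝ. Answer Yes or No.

Characteristic polynomial: p(λ) = λ^3 - 11λ^2 + 40λ - 48 = (λ - 4)^2(λ - 3).
λ = 4 has algebraic multiplicity 2; rank(Q − 4I) = 2, so geometric multiplicity = 1.
Geometric multiplicity < algebraic multiplicity, so Q is not diagonalizable.

No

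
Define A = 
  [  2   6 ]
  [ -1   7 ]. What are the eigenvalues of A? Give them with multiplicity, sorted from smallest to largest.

Characteristic polynomial: p(r) = r^2 - 9r + 20 = (r - 5)(r - 4).
Roots (with multiplicity): 4, 5.

4, 5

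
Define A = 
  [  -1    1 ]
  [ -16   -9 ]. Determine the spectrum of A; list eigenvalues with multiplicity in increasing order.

Characteristic polynomial: p(s) = s^2 + 10s + 25 = (s + 5)^2.
Roots (with multiplicity): -5, -5.

-5, -5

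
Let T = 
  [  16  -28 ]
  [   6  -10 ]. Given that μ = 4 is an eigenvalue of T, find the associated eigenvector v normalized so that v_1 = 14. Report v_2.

6

T − 4I = [[12, -28], [6, -14]].
Solving (T − 4I)v = 0 gives the eigenspace spanned by (14, 6).
With v_1 = 14, v = (14, 6), so v_2 = 6.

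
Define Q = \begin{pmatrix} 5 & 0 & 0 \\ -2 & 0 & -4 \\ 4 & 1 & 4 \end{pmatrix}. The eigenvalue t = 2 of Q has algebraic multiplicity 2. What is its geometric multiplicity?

Q − 2I = [[3, 0, 0], [-2, -2, -4], [4, 1, 2]].
This matrix has rank 2, so its null space has dimension 3 − 2 = 1.

1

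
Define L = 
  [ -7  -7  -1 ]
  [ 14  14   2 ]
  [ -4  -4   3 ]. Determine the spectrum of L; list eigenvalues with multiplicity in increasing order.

Characteristic polynomial: p(μ) = μ^3 - 10μ^2 + 25μ = μ(μ - 5)^2.
Roots (with multiplicity): 0, 5, 5.

0, 5, 5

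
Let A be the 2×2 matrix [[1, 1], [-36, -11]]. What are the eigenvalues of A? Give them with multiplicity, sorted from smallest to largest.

-5, -5

Characteristic polynomial: p(t) = t^2 + 10t + 25 = (t + 5)^2.
Roots (with multiplicity): -5, -5.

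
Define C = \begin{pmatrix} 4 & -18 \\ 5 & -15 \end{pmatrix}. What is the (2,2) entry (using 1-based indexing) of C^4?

Characteristic polynomial: r^2 + 11r + 30 = (r + 5)(r + 6), so the eigenvalues are -6, -5.
r=-6: eigenvector (-9, -5).
r=-5: eigenvector (2, 1).
P = [[-9, 2], [-5, 1]], D = diag(-6, -5), P⁻¹ = [[1, -2], [5, -9]].
C⁴ = P·diag(1296, 625)·P⁻¹ = [[-5414, 12078], [-3355, 7335]].
The requested entry is 7335.

7335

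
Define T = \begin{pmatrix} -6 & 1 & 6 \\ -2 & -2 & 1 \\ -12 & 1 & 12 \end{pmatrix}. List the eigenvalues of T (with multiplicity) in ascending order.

-1, -1, 6

Characteristic polynomial: p(μ) = μ^3 - 4μ^2 - 11μ - 6 = (μ - 6)(μ + 1)^2.
Roots (with multiplicity): -1, -1, 6.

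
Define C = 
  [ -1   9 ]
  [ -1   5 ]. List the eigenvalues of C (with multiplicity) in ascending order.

2, 2

Characteristic polynomial: p(μ) = μ^2 - 4μ + 4 = (μ - 2)^2.
Roots (with multiplicity): 2, 2.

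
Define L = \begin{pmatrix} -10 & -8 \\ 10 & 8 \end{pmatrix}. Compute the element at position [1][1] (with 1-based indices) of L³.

Characteristic polynomial: μ^2 + 2μ = μ(μ + 2), so the eigenvalues are -2, 0.
μ=-2: eigenvector (-1, 1).
μ=0: eigenvector (-4, 5).
P = [[-1, -4], [1, 5]], D = diag(-2, 0), P⁻¹ = [[-5, -4], [1, 1]].
L³ = P·diag(-8, 0)·P⁻¹ = [[-40, -32], [40, 32]].
The requested entry is -40.

-40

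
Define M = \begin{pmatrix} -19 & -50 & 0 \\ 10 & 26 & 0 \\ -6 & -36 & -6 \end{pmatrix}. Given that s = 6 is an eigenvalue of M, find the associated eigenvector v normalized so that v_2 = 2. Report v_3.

M − 6I = [[-25, -50, 0], [10, 20, 0], [-6, -36, -12]].
Solving (M − 6I)v = 0 gives the eigenspace spanned by (-4, 2, -4).
With v_2 = 2, v = (-4, 2, -4), so v_3 = -4.

-4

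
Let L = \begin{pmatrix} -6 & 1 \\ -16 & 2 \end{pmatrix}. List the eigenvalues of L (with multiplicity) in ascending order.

Characteristic polynomial: p(λ) = λ^2 + 4λ + 4 = (λ + 2)^2.
Roots (with multiplicity): -2, -2.

-2, -2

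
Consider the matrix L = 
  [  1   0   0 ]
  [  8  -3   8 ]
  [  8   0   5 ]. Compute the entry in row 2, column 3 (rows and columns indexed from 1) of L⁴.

544

Characteristic polynomial: s^3 - 3s^2 - 13s + 15 = (s - 5)(s - 1)(s + 3), so the eigenvalues are -3, 1, 5.
s=5: eigenvector (0, 1, 1).
s=1: eigenvector (1, -2, -2).
s=-3: eigenvector (0, -1, 0).
P = [[0, 1, 0], [1, -2, -1], [1, -2, 0]], D = diag(5, 1, -3), P⁻¹ = [[2, 0, 1], [1, 0, 0], [0, -1, 1]].
L⁴ = P·diag(625, 1, 81)·P⁻¹ = [[1, 0, 0], [1248, 81, 544], [1248, 0, 625]].
The requested entry is 544.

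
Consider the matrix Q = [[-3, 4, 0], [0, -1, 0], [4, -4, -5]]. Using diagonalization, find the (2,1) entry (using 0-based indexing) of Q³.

-268

Characteristic polynomial: μ^3 + 9μ^2 + 23μ + 15 = (μ + 1)(μ + 3)(μ + 5), so the eigenvalues are -5, -3, -1.
μ=-3: eigenvector (1, 0, 2).
μ=-1: eigenvector (2, 1, 1).
μ=-5: eigenvector (0, 0, 1).
P = [[1, 2, 0], [0, 1, 0], [2, 1, 1]], D = diag(-3, -1, -5), P⁻¹ = [[1, -2, 0], [0, 1, 0], [-2, 3, 1]].
Q³ = P·diag(-27, -1, -125)·P⁻¹ = [[-27, 52, 0], [0, -1, 0], [196, -268, -125]].
The requested entry is -268.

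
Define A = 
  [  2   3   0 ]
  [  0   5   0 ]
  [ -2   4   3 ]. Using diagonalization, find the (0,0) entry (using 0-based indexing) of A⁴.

16

Characteristic polynomial: μ^3 - 10μ^2 + 31μ - 30 = (μ - 5)(μ - 3)(μ - 2), so the eigenvalues are 2, 3, 5.
μ=2: eigenvector (1, 0, 2).
μ=5: eigenvector (1, 1, 1).
μ=3: eigenvector (0, 0, 1).
P = [[1, 1, 0], [0, 1, 0], [2, 1, 1]], D = diag(2, 5, 3), P⁻¹ = [[1, -1, 0], [0, 1, 0], [-2, 1, 1]].
A⁴ = P·diag(16, 625, 81)·P⁻¹ = [[16, 609, 0], [0, 625, 0], [-130, 674, 81]].
The requested entry is 16.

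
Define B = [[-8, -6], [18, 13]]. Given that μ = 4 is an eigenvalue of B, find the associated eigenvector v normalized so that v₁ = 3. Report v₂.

B − 4I = [[-12, -6], [18, 9]].
Solving (B − 4I)v = 0 gives the eigenspace spanned by (3, -6).
With v₁ = 3, v = (3, -6), so v₂ = -6.

-6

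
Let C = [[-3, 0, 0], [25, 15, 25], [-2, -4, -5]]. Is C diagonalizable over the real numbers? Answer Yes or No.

Characteristic polynomial: p(λ) = λ^3 - 7λ^2 - 5λ + 75 = (λ - 5)^2(λ + 3).
λ = 5 has algebraic multiplicity 2; rank(C − 5I) = 2, so geometric multiplicity = 1.
Geometric multiplicity < algebraic multiplicity, so C is not diagonalizable.

No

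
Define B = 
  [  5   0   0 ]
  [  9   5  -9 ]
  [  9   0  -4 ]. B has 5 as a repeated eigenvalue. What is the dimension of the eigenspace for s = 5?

B − 5I = [[0, 0, 0], [9, 0, -9], [9, 0, -9]].
This matrix has rank 1, so its null space has dimension 3 − 1 = 2.

2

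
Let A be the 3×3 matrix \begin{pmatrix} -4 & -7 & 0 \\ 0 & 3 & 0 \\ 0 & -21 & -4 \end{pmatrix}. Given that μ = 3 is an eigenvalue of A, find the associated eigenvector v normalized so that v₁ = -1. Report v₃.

-3

A − 3I = [[-7, -7, 0], [0, 0, 0], [0, -21, -7]].
Solving (A − 3I)v = 0 gives the eigenspace spanned by (-1, 1, -3).
With v₁ = -1, v = (-1, 1, -3), so v₃ = -3.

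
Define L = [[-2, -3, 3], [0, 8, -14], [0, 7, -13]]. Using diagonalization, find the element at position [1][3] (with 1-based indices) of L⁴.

Characteristic polynomial: μ^3 + 7μ^2 + 4μ - 12 = (μ - 1)(μ + 2)(μ + 6), so the eigenvalues are -6, -2, 1.
μ=-6: eigenvector (0, 1, 1).
μ=-2: eigenvector (1, 0, 0).
μ=1: eigenvector (1, -2, -1).
P = [[0, 1, 1], [1, 0, -2], [1, 0, -1]], D = diag(-6, -2, 1), P⁻¹ = [[0, -1, 2], [1, 1, -1], [0, -1, 1]].
L⁴ = P·diag(1296, 16, 1)·P⁻¹ = [[16, 15, -15], [0, -1294, 2590], [0, -1295, 2591]].
The requested entry is -15.

-15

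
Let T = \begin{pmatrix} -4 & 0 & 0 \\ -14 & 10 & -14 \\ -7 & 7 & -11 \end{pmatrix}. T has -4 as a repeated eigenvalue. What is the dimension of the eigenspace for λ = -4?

2

T + 4I = [[0, 0, 0], [-14, 14, -14], [-7, 7, -7]].
This matrix has rank 1, so its null space has dimension 3 − 1 = 2.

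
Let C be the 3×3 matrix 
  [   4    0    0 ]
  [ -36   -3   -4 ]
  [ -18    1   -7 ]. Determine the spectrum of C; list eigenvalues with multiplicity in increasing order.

Characteristic polynomial: p(λ) = λ^3 + 6λ^2 - 15λ - 100 = (λ - 4)(λ + 5)^2.
Roots (with multiplicity): -5, -5, 4.

-5, -5, 4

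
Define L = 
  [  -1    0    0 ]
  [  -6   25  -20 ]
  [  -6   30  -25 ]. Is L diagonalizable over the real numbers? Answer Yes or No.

Yes

Characteristic polynomial: p(μ) = μ^3 + μ^2 - 25μ - 25 = (μ - 5)(μ + 1)(μ + 5).
All 3 eigenvalues are distinct, so L is diagonalizable.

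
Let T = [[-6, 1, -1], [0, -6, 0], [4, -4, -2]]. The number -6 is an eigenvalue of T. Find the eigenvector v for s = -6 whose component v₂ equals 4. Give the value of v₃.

T + 6I = [[0, 1, -1], [0, 0, 0], [4, -4, 4]].
Solving (T + 6I)v = 0 gives the eigenspace spanned by (0, 4, 4).
With v₂ = 4, v = (0, 4, 4), so v₃ = 4.

4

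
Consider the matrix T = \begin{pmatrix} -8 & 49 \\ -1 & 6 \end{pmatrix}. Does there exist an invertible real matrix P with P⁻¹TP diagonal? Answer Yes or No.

No

Characteristic polynomial: p(r) = r^2 + 2r + 1 = (r + 1)^2.
r = -1 has algebraic multiplicity 2; rank(T + 1I) = 1, so geometric multiplicity = 1.
Geometric multiplicity < algebraic multiplicity, so T is not diagonalizable.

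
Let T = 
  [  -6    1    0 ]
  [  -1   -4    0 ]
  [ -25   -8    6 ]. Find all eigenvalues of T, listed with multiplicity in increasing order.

Characteristic polynomial: p(λ) = λ^3 + 4λ^2 - 35λ - 150 = (λ - 6)(λ + 5)^2.
Roots (with multiplicity): -5, -5, 6.

-5, -5, 6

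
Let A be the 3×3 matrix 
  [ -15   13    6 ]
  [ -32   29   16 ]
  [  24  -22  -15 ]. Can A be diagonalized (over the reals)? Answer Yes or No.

Characteristic polynomial: p(r) = r^3 + r^2 - 21r - 45 = (r - 5)(r + 3)^2.
r = -3 has algebraic multiplicity 2; rank(A + 3I) = 2, so geometric multiplicity = 1.
Geometric multiplicity < algebraic multiplicity, so A is not diagonalizable.

No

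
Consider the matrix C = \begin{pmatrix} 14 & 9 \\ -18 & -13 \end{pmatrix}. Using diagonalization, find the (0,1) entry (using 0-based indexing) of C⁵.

4149

Characteristic polynomial: λ^2 - λ - 20 = (λ - 5)(λ + 4), so the eigenvalues are -4, 5.
λ=5: eigenvector (-1, 1).
λ=-4: eigenvector (-1, 2).
P = [[-1, -1], [1, 2]], D = diag(5, -4), P⁻¹ = [[-2, -1], [1, 1]].
C⁵ = P·diag(3125, -1024)·P⁻¹ = [[7274, 4149], [-8298, -5173]].
The requested entry is 4149.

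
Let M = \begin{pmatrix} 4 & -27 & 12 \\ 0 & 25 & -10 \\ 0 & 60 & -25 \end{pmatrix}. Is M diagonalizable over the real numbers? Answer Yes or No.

Characteristic polynomial: p(t) = t^3 - 4t^2 - 25t + 100 = (t - 5)(t - 4)(t + 5).
All 3 eigenvalues are distinct, so M is diagonalizable.

Yes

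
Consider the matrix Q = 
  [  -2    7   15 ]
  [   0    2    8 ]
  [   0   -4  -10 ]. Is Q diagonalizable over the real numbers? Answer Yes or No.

Characteristic polynomial: p(μ) = μ^3 + 10μ^2 + 28μ + 24 = (μ + 2)^2(μ + 6).
μ = -2 has algebraic multiplicity 2; rank(Q + 2I) = 2, so geometric multiplicity = 1.
Geometric multiplicity < algebraic multiplicity, so Q is not diagonalizable.

No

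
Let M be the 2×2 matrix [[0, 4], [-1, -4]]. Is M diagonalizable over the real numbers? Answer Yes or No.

No

Characteristic polynomial: p(r) = r^2 + 4r + 4 = (r + 2)^2.
r = -2 has algebraic multiplicity 2; rank(M + 2I) = 1, so geometric multiplicity = 1.
Geometric multiplicity < algebraic multiplicity, so M is not diagonalizable.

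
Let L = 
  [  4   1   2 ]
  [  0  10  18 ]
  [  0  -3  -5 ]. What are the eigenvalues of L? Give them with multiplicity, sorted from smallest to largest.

Characteristic polynomial: p(r) = r^3 - 9r^2 + 24r - 16 = (r - 4)^2(r - 1).
Roots (with multiplicity): 1, 4, 4.

1, 4, 4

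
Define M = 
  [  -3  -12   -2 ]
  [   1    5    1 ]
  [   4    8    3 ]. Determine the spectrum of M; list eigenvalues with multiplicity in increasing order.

-1, 3, 3

Characteristic polynomial: p(t) = t^3 - 5t^2 + 3t + 9 = (t - 3)^2(t + 1).
Roots (with multiplicity): -1, 3, 3.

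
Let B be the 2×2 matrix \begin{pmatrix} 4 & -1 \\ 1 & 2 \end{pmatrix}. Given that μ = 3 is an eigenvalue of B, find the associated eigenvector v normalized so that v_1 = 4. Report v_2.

4

B − 3I = [[1, -1], [1, -1]].
Solving (B − 3I)v = 0 gives the eigenspace spanned by (4, 4).
With v_1 = 4, v = (4, 4), so v_2 = 4.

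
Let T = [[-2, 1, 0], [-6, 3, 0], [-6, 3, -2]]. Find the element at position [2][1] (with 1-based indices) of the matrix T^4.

Characteristic polynomial: λ^3 + λ^2 - 2λ = λ(λ - 1)(λ + 2), so the eigenvalues are -2, 0, 1.
λ=0: eigenvector (1, 2, 0).
λ=-2: eigenvector (0, 0, -1).
λ=1: eigenvector (1, 3, 1).
P = [[1, 0, 1], [2, 0, 3], [0, -1, 1]], D = diag(0, -2, 1), P⁻¹ = [[3, -1, 0], [-2, 1, -1], [-2, 1, 0]].
T⁴ = P·diag(0, 16, 1)·P⁻¹ = [[-2, 1, 0], [-6, 3, 0], [30, -15, 16]].
The requested entry is -6.

-6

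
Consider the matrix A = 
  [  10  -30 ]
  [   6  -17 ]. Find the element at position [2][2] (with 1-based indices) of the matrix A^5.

-15497

Characteristic polynomial: λ^2 + 7λ + 10 = (λ + 2)(λ + 5), so the eigenvalues are -5, -2.
λ=-5: eigenvector (-2, -1).
λ=-2: eigenvector (-5, -2).
P = [[-2, -5], [-1, -2]], D = diag(-5, -2), P⁻¹ = [[2, -5], [-1, 2]].
A⁵ = P·diag(-3125, -32)·P⁻¹ = [[12340, -30930], [6186, -15497]].
The requested entry is -15497.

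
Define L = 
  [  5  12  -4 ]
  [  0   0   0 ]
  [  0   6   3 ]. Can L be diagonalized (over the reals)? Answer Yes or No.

Characteristic polynomial: p(μ) = μ^3 - 8μ^2 + 15μ = μ(μ - 5)(μ - 3).
All 3 eigenvalues are distinct, so L is diagonalizable.

Yes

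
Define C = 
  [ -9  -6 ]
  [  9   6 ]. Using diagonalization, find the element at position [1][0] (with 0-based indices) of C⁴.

Characteristic polynomial: s^2 + 3s = s(s + 3), so the eigenvalues are -3, 0.
s=0: eigenvector (-2, 3).
s=-3: eigenvector (-1, 1).
P = [[-2, -1], [3, 1]], D = diag(0, -3), P⁻¹ = [[1, 1], [-3, -2]].
C⁴ = P·diag(0, 81)·P⁻¹ = [[243, 162], [-243, -162]].
The requested entry is -243.

-243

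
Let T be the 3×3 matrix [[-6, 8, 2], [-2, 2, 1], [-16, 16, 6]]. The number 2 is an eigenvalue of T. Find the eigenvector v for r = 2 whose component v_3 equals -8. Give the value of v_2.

T − 2I = [[-8, 8, 2], [-2, 0, 1], [-16, 16, 4]].
Solving (T − 2I)v = 0 gives the eigenspace spanned by (-4, -2, -8).
With v_3 = -8, v = (-4, -2, -8), so v_2 = -2.

-2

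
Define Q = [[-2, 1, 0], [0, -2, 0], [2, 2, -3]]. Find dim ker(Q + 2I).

1

Q + 2I = [[0, 1, 0], [0, 0, 0], [2, 2, -1]].
This matrix has rank 2, so its null space has dimension 3 − 2 = 1.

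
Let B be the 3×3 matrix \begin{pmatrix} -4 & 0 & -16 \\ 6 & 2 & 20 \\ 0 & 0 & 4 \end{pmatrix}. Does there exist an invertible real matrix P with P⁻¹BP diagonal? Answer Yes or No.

Yes

Characteristic polynomial: p(t) = t^3 - 2t^2 - 16t + 32 = (t - 4)(t - 2)(t + 4).
All 3 eigenvalues are distinct, so B is diagonalizable.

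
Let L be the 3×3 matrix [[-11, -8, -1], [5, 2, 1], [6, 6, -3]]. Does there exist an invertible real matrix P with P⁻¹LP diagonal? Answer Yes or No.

Characteristic polynomial: p(μ) = μ^3 + 12μ^2 + 45μ + 54 = (μ + 3)^2(μ + 6).
μ = -3 has algebraic multiplicity 2; rank(L + 3I) = 2, so geometric multiplicity = 1.
Geometric multiplicity < algebraic multiplicity, so L is not diagonalizable.

No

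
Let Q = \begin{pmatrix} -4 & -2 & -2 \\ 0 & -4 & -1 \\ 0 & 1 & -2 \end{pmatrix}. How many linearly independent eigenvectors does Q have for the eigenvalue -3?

1

Q + 3I = [[-1, -2, -2], [0, -1, -1], [0, 1, 1]].
This matrix has rank 2, so its null space has dimension 3 − 2 = 1.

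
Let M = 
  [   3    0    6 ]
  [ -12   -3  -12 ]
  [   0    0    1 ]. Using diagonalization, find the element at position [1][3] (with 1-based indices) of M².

24

Characteristic polynomial: λ^3 - λ^2 - 9λ + 9 = (λ - 3)(λ - 1)(λ + 3), so the eigenvalues are -3, 1, 3.
λ=3: eigenvector (1, -2, 0).
λ=1: eigenvector (-3, 6, 1).
λ=-3: eigenvector (0, 1, 0).
P = [[1, -3, 0], [-2, 6, 1], [0, 1, 0]], D = diag(3, 1, -3), P⁻¹ = [[1, 0, 3], [0, 0, 1], [2, 1, 0]].
M² = P·diag(9, 1, 9)·P⁻¹ = [[9, 0, 24], [0, 9, -48], [0, 0, 1]].
The requested entry is 24.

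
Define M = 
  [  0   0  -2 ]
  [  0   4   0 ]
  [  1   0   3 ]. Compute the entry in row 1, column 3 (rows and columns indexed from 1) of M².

Characteristic polynomial: r^3 - 7r^2 + 14r - 8 = (r - 4)(r - 2)(r - 1), so the eigenvalues are 1, 2, 4.
r=4: eigenvector (0, 1, 0).
r=2: eigenvector (1, 0, -1).
r=1: eigenvector (2, 0, -1).
P = [[0, 1, 2], [1, 0, 0], [0, -1, -1]], D = diag(4, 2, 1), P⁻¹ = [[0, 1, 0], [-1, 0, -2], [1, 0, 1]].
M² = P·diag(16, 4, 1)·P⁻¹ = [[-2, 0, -6], [0, 16, 0], [3, 0, 7]].
The requested entry is -6.

-6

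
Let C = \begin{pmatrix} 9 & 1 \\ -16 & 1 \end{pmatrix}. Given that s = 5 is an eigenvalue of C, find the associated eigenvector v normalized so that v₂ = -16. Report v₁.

C − 5I = [[4, 1], [-16, -4]].
Solving (C − 5I)v = 0 gives the eigenspace spanned by (4, -16).
With v₂ = -16, v = (4, -16), so v₁ = 4.

4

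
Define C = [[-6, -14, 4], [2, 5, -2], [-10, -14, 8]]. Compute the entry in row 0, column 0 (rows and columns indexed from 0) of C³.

-252

Characteristic polynomial: μ^3 - 7μ^2 + 2μ + 40 = (μ - 5)(μ - 4)(μ + 2), so the eigenvalues are -2, 4, 5.
μ=-2: eigenvector (1, 0, 1).
μ=5: eigenvector (-2, 1, -2).
μ=4: eigenvector (-4, 2, -3).
P = [[1, -2, -4], [0, 1, 2], [1, -2, -3]], D = diag(-2, 5, 4), P⁻¹ = [[1, 2, 0], [2, 1, -2], [-1, 0, 1]].
C³ = P·diag(-8, 125, 64)·P⁻¹ = [[-252, -266, 244], [122, 125, -122], [-316, -266, 308]].
The requested entry is -252.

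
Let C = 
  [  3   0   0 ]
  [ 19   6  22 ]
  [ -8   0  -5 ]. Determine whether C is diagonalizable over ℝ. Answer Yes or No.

Yes

Characteristic polynomial: p(r) = r^3 - 4r^2 - 27r + 90 = (r - 6)(r - 3)(r + 5).
All 3 eigenvalues are distinct, so C is diagonalizable.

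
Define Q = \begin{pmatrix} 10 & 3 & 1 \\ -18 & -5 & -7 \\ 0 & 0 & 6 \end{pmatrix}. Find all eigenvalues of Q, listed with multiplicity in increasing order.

Characteristic polynomial: p(μ) = μ^3 - 11μ^2 + 34μ - 24 = (μ - 6)(μ - 4)(μ - 1).
Roots (with multiplicity): 1, 4, 6.

1, 4, 6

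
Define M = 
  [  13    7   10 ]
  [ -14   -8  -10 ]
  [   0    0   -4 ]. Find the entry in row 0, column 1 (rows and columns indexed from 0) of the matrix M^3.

217

Characteristic polynomial: s^3 - s^2 - 26s - 24 = (s - 6)(s + 1)(s + 4), so the eigenvalues are -4, -1, 6.
s=6: eigenvector (1, -1, 0).
s=-1: eigenvector (-1, 2, 0).
s=-4: eigenvector (-1, 1, 1).
P = [[1, -1, -1], [-1, 2, 1], [0, 0, 1]], D = diag(6, -1, -4), P⁻¹ = [[2, 1, 1], [1, 1, 0], [0, 0, 1]].
M³ = P·diag(216, -1, -64)·P⁻¹ = [[433, 217, 280], [-434, -218, -280], [0, 0, -64]].
The requested entry is 217.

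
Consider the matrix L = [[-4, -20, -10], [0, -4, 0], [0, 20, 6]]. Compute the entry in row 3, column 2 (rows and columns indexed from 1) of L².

Characteristic polynomial: s^3 + 2s^2 - 32s - 96 = (s - 6)(s + 4)^2, so the eigenvalues are -4, -4, 6.
s=6: eigenvector (-1, 0, 1).
s=-4: eigenvector (2, 1, -2).
s=-4: eigenvector (1, 0, 0).
P = [[-1, 2, 1], [0, 1, 0], [1, -2, 0]], D = diag(6, -4, -4), P⁻¹ = [[0, 2, 1], [0, 1, 0], [1, 0, 1]].
L² = P·diag(36, 16, 16)·P⁻¹ = [[16, -40, -20], [0, 16, 0], [0, 40, 36]].
The requested entry is 40.

40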